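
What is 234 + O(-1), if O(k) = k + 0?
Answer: 233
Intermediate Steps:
O(k) = k
234 + O(-1) = 234 - 1 = 233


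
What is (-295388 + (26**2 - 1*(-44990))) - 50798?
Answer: -300520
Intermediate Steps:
(-295388 + (26**2 - 1*(-44990))) - 50798 = (-295388 + (676 + 44990)) - 50798 = (-295388 + 45666) - 50798 = -249722 - 50798 = -300520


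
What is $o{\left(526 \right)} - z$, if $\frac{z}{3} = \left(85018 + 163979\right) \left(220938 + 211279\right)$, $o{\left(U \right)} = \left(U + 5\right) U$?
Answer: $-322861929741$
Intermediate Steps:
$o{\left(U \right)} = U \left(5 + U\right)$ ($o{\left(U \right)} = \left(5 + U\right) U = U \left(5 + U\right)$)
$z = 322862209047$ ($z = 3 \left(85018 + 163979\right) \left(220938 + 211279\right) = 3 \cdot 248997 \cdot 432217 = 3 \cdot 107620736349 = 322862209047$)
$o{\left(526 \right)} - z = 526 \left(5 + 526\right) - 322862209047 = 526 \cdot 531 - 322862209047 = 279306 - 322862209047 = -322861929741$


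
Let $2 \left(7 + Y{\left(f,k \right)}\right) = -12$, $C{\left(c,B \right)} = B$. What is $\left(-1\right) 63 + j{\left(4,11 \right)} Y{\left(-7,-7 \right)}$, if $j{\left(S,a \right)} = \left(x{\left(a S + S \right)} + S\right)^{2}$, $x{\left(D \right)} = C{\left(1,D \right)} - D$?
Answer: $-271$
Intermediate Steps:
$Y{\left(f,k \right)} = -13$ ($Y{\left(f,k \right)} = -7 + \frac{1}{2} \left(-12\right) = -7 - 6 = -13$)
$x{\left(D \right)} = 0$ ($x{\left(D \right)} = D - D = 0$)
$j{\left(S,a \right)} = S^{2}$ ($j{\left(S,a \right)} = \left(0 + S\right)^{2} = S^{2}$)
$\left(-1\right) 63 + j{\left(4,11 \right)} Y{\left(-7,-7 \right)} = \left(-1\right) 63 + 4^{2} \left(-13\right) = -63 + 16 \left(-13\right) = -63 - 208 = -271$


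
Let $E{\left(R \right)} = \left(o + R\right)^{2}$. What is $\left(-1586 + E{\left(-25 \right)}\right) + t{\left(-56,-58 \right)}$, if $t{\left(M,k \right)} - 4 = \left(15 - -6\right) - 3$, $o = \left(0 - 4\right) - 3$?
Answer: $-540$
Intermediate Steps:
$o = -7$ ($o = -4 - 3 = -7$)
$E{\left(R \right)} = \left(-7 + R\right)^{2}$
$t{\left(M,k \right)} = 22$ ($t{\left(M,k \right)} = 4 + \left(\left(15 - -6\right) - 3\right) = 4 + \left(\left(15 + 6\right) - 3\right) = 4 + \left(21 - 3\right) = 4 + 18 = 22$)
$\left(-1586 + E{\left(-25 \right)}\right) + t{\left(-56,-58 \right)} = \left(-1586 + \left(-7 - 25\right)^{2}\right) + 22 = \left(-1586 + \left(-32\right)^{2}\right) + 22 = \left(-1586 + 1024\right) + 22 = -562 + 22 = -540$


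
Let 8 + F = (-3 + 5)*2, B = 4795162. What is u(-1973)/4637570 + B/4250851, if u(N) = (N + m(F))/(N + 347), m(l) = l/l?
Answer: 9039708216541753/8013586152796455 ≈ 1.1280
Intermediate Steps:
F = -4 (F = -8 + (-3 + 5)*2 = -8 + 2*2 = -8 + 4 = -4)
m(l) = 1
u(N) = (1 + N)/(347 + N) (u(N) = (N + 1)/(N + 347) = (1 + N)/(347 + N))
u(-1973)/4637570 + B/4250851 = ((1 - 1973)/(347 - 1973))/4637570 + 4795162/4250851 = (-1972/(-1626))*(1/4637570) + 4795162*(1/4250851) = -1/1626*(-1972)*(1/4637570) + 4795162/4250851 = (986/813)*(1/4637570) + 4795162/4250851 = 493/1885172205 + 4795162/4250851 = 9039708216541753/8013586152796455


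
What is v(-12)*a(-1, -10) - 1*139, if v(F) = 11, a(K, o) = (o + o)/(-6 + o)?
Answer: -501/4 ≈ -125.25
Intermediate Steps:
a(K, o) = 2*o/(-6 + o) (a(K, o) = (2*o)/(-6 + o) = 2*o/(-6 + o))
v(-12)*a(-1, -10) - 1*139 = 11*(2*(-10)/(-6 - 10)) - 1*139 = 11*(2*(-10)/(-16)) - 139 = 11*(2*(-10)*(-1/16)) - 139 = 11*(5/4) - 139 = 55/4 - 139 = -501/4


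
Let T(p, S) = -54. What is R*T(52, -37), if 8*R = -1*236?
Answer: 1593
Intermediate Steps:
R = -59/2 (R = (-1*236)/8 = (⅛)*(-236) = -59/2 ≈ -29.500)
R*T(52, -37) = -59/2*(-54) = 1593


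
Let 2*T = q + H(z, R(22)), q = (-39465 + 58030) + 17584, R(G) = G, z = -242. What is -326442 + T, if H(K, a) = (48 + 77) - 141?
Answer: -616751/2 ≈ -3.0838e+5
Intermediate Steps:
H(K, a) = -16 (H(K, a) = 125 - 141 = -16)
q = 36149 (q = 18565 + 17584 = 36149)
T = 36133/2 (T = (36149 - 16)/2 = (1/2)*36133 = 36133/2 ≈ 18067.)
-326442 + T = -326442 + 36133/2 = -616751/2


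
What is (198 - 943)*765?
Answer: -569925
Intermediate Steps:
(198 - 943)*765 = -745*765 = -569925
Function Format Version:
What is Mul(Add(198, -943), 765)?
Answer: -569925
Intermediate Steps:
Mul(Add(198, -943), 765) = Mul(-745, 765) = -569925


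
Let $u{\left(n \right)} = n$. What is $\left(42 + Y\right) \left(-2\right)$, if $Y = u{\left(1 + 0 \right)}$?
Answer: $-86$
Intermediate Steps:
$Y = 1$ ($Y = 1 + 0 = 1$)
$\left(42 + Y\right) \left(-2\right) = \left(42 + 1\right) \left(-2\right) = 43 \left(-2\right) = -86$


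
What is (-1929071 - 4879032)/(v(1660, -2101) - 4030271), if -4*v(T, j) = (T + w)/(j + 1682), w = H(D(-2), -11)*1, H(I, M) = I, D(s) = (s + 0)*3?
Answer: 5705190314/3377366271 ≈ 1.6892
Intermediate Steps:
D(s) = 3*s (D(s) = s*3 = 3*s)
w = -6 (w = (3*(-2))*1 = -6*1 = -6)
v(T, j) = -(-6 + T)/(4*(1682 + j)) (v(T, j) = -(T - 6)/(4*(j + 1682)) = -(-6 + T)/(4*(1682 + j)))
(-1929071 - 4879032)/(v(1660, -2101) - 4030271) = (-1929071 - 4879032)/((6 - 1*1660)/(4*(1682 - 2101)) - 4030271) = -6808103/((1/4)*(6 - 1660)/(-419) - 4030271) = -6808103/((1/4)*(-1/419)*(-1654) - 4030271) = -6808103/(827/838 - 4030271) = -6808103/(-3377366271/838) = -6808103*(-838/3377366271) = 5705190314/3377366271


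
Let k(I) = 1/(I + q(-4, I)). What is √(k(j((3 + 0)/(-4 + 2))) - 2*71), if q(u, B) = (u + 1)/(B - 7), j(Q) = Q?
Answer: 2*I*√54327/39 ≈ 11.953*I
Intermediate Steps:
q(u, B) = (1 + u)/(-7 + B)
k(I) = 1/(I - 3/(-7 + I)) (k(I) = 1/(I + (1 - 4)/(-7 + I)) = 1/(I - 3/(-7 + I)))
√(k(j((3 + 0)/(-4 + 2))) - 2*71) = √((-7 + (3 + 0)/(-4 + 2))/(-3 + ((3 + 0)/(-4 + 2))*(-7 + (3 + 0)/(-4 + 2))) - 2*71) = √((-7 + 3/(-2))/(-3 + (3/(-2))*(-7 + 3/(-2))) - 142) = √((-7 + 3*(-½))/(-3 + (3*(-½))*(-7 + 3*(-½))) - 142) = √((-7 - 3/2)/(-3 - 3*(-7 - 3/2)/2) - 142) = √(-17/2/(-3 - 3/2*(-17/2)) - 142) = √(-17/2/(-3 + 51/4) - 142) = √(-17/2/(39/4) - 142) = √((4/39)*(-17/2) - 142) = √(-34/39 - 142) = √(-5572/39) = 2*I*√54327/39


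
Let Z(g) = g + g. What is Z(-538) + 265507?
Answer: 264431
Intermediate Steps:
Z(g) = 2*g
Z(-538) + 265507 = 2*(-538) + 265507 = -1076 + 265507 = 264431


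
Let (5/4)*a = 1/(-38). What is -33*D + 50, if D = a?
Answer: 4816/95 ≈ 50.695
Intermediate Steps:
a = -2/95 (a = (⅘)/(-38) = (⅘)*(-1/38) = -2/95 ≈ -0.021053)
D = -2/95 ≈ -0.021053
-33*D + 50 = -33*(-2/95) + 50 = 66/95 + 50 = 4816/95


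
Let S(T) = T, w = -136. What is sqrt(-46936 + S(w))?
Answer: 4*I*sqrt(2942) ≈ 216.96*I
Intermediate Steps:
sqrt(-46936 + S(w)) = sqrt(-46936 - 136) = sqrt(-47072) = 4*I*sqrt(2942)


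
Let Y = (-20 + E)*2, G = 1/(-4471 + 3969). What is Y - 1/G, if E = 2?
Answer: 466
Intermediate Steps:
G = -1/502 (G = 1/(-502) = -1/502 ≈ -0.0019920)
Y = -36 (Y = (-20 + 2)*2 = -18*2 = -36)
Y - 1/G = -36 - 1/(-1/502) = -36 - 1*(-502) = -36 + 502 = 466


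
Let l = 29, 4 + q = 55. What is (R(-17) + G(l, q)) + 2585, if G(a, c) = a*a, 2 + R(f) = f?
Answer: 3407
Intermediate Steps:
q = 51 (q = -4 + 55 = 51)
R(f) = -2 + f
G(a, c) = a²
(R(-17) + G(l, q)) + 2585 = ((-2 - 17) + 29²) + 2585 = (-19 + 841) + 2585 = 822 + 2585 = 3407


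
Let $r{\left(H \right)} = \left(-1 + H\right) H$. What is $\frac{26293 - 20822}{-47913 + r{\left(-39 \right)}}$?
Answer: $- \frac{5471}{46353} \approx -0.11803$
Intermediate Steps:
$r{\left(H \right)} = H \left(-1 + H\right)$
$\frac{26293 - 20822}{-47913 + r{\left(-39 \right)}} = \frac{26293 - 20822}{-47913 - 39 \left(-1 - 39\right)} = \frac{5471}{-47913 - -1560} = \frac{5471}{-47913 + 1560} = \frac{5471}{-46353} = 5471 \left(- \frac{1}{46353}\right) = - \frac{5471}{46353}$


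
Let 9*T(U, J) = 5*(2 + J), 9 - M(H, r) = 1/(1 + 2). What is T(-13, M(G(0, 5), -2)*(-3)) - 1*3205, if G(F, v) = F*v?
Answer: -9655/3 ≈ -3218.3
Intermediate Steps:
M(H, r) = 26/3 (M(H, r) = 9 - 1/(1 + 2) = 9 - 1/3 = 9 - 1*⅓ = 9 - ⅓ = 26/3)
T(U, J) = 10/9 + 5*J/9 (T(U, J) = (5*(2 + J))/9 = (10 + 5*J)/9 = 10/9 + 5*J/9)
T(-13, M(G(0, 5), -2)*(-3)) - 1*3205 = (10/9 + 5*((26/3)*(-3))/9) - 1*3205 = (10/9 + (5/9)*(-26)) - 3205 = (10/9 - 130/9) - 3205 = -40/3 - 3205 = -9655/3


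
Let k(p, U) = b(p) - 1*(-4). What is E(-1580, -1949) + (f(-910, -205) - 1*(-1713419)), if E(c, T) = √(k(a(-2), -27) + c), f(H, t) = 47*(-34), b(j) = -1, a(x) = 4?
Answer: 1711821 + I*√1577 ≈ 1.7118e+6 + 39.711*I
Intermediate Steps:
f(H, t) = -1598
k(p, U) = 3 (k(p, U) = -1 - 1*(-4) = -1 + 4 = 3)
E(c, T) = √(3 + c)
E(-1580, -1949) + (f(-910, -205) - 1*(-1713419)) = √(3 - 1580) + (-1598 - 1*(-1713419)) = √(-1577) + (-1598 + 1713419) = I*√1577 + 1711821 = 1711821 + I*√1577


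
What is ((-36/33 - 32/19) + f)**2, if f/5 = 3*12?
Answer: 1371961600/43681 ≈ 31409.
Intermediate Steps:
f = 180 (f = 5*(3*12) = 5*36 = 180)
((-36/33 - 32/19) + f)**2 = ((-36/33 - 32/19) + 180)**2 = ((-36*1/33 - 32*1/19) + 180)**2 = ((-12/11 - 32/19) + 180)**2 = (-580/209 + 180)**2 = (37040/209)**2 = 1371961600/43681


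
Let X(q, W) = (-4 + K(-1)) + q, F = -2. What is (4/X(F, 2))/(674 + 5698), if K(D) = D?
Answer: -1/11151 ≈ -8.9678e-5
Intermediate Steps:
X(q, W) = -5 + q (X(q, W) = (-4 - 1) + q = -5 + q)
(4/X(F, 2))/(674 + 5698) = (4/(-5 - 2))/(674 + 5698) = (4/(-7))/6372 = (4*(-1/7))/6372 = (1/6372)*(-4/7) = -1/11151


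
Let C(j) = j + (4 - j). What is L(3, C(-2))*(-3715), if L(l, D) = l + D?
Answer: -26005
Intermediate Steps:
C(j) = 4
L(l, D) = D + l
L(3, C(-2))*(-3715) = (4 + 3)*(-3715) = 7*(-3715) = -26005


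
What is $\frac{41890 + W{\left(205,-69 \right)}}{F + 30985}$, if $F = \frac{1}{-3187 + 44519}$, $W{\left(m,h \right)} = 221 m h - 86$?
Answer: $- \frac{127477849012}{1280672021} \approx -99.54$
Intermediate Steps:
$W{\left(m,h \right)} = -86 + 221 h m$ ($W{\left(m,h \right)} = 221 h m - 86 = -86 + 221 h m$)
$F = \frac{1}{41332} \approx 2.4194 \cdot 10^{-5}$
$\frac{41890 + W{\left(205,-69 \right)}}{F + 30985} = \frac{41890 + \left(-86 + 221 \left(-69\right) 205\right)}{\frac{1}{41332} + 30985} = \frac{41890 - 3126131}{\frac{1280672021}{41332}} = \left(41890 - 3126131\right) \frac{41332}{1280672021} = \left(-3084241\right) \frac{41332}{1280672021} = - \frac{127477849012}{1280672021}$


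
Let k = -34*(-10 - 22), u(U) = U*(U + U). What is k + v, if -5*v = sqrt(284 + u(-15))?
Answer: 1088 - sqrt(734)/5 ≈ 1082.6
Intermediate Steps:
u(U) = 2*U**2 (u(U) = U*(2*U) = 2*U**2)
k = 1088 (k = -34*(-32) = 1088)
v = -sqrt(734)/5 (v = -sqrt(284 + 2*(-15)**2)/5 = -sqrt(284 + 2*225)/5 = -sqrt(284 + 450)/5 = -sqrt(734)/5 ≈ -5.4185)
k + v = 1088 - sqrt(734)/5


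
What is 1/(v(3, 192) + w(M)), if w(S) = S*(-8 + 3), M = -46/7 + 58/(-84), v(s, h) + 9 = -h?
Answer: -42/6917 ≈ -0.0060720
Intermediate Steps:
v(s, h) = -9 - h
M = -305/42 (M = -46*1/7 + 58*(-1/84) = -46/7 - 29/42 = -305/42 ≈ -7.2619)
w(S) = -5*S (w(S) = S*(-5) = -5*S)
1/(v(3, 192) + w(M)) = 1/((-9 - 1*192) - 5*(-305/42)) = 1/((-9 - 192) + 1525/42) = 1/(-201 + 1525/42) = 1/(-6917/42) = -42/6917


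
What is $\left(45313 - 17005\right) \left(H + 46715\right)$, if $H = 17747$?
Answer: $1824790296$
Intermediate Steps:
$\left(45313 - 17005\right) \left(H + 46715\right) = \left(45313 - 17005\right) \left(17747 + 46715\right) = 28308 \cdot 64462 = 1824790296$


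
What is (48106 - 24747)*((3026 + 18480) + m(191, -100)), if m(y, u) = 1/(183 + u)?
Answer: 41695791641/83 ≈ 5.0236e+8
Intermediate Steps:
(48106 - 24747)*((3026 + 18480) + m(191, -100)) = (48106 - 24747)*((3026 + 18480) + 1/(183 - 100)) = 23359*(21506 + 1/83) = 23359*(1784999/83) = 41695791641/83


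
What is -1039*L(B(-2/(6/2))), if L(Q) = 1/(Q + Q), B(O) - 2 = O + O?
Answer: -3117/4 ≈ -779.25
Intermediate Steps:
B(O) = 2 + 2*O (B(O) = 2 + (O + O) = 2 + 2*O)
L(Q) = 1/(2*Q)
-1039*L(B(-2/(6/2))) = -1039/(2*(2 + 2*(-2/(6/2)))) = -1039/(2*(2 + 2*(-2/(6*(½))))) = -1039/(2*(2 + 2*(-2/3))) = -1039/(2*(2 + 2*(-2*⅓))) = -1039/(2*(2 + 2*(-⅔))) = -1039/(2*(2 - 4/3)) = -1039/(2*⅔) = -1039*3/(2*2) = -1039*¾ = -3117/4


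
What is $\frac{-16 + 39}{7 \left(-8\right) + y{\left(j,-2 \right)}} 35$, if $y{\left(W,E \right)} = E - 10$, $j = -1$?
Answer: $- \frac{805}{68} \approx -11.838$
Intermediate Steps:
$y{\left(W,E \right)} = -10 + E$
$\frac{-16 + 39}{7 \left(-8\right) + y{\left(j,-2 \right)}} 35 = \frac{-16 + 39}{7 \left(-8\right) - 12} \cdot 35 = \frac{23}{-56 - 12} \cdot 35 = \frac{23}{-68} \cdot 35 = 23 \left(- \frac{1}{68}\right) 35 = \left(- \frac{23}{68}\right) 35 = - \frac{805}{68}$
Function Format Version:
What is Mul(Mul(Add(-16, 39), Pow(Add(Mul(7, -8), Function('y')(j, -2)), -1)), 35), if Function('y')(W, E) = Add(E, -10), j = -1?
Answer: Rational(-805, 68) ≈ -11.838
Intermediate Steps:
Function('y')(W, E) = Add(-10, E)
Mul(Mul(Add(-16, 39), Pow(Add(Mul(7, -8), Function('y')(j, -2)), -1)), 35) = Mul(Mul(Add(-16, 39), Pow(Add(Mul(7, -8), Add(-10, -2)), -1)), 35) = Mul(Mul(23, Pow(Add(-56, -12), -1)), 35) = Mul(Mul(23, Pow(-68, -1)), 35) = Mul(Mul(23, Rational(-1, 68)), 35) = Mul(Rational(-23, 68), 35) = Rational(-805, 68)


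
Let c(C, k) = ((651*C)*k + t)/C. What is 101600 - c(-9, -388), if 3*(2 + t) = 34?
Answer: 9563104/27 ≈ 3.5419e+5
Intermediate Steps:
t = 28/3 (t = -2 + (1/3)*34 = -2 + 34/3 = 28/3 ≈ 9.3333)
c(C, k) = (28/3 + 651*C*k)/C (c(C, k) = ((651*C)*k + 28/3)/C = (651*C*k + 28/3)/C = (28/3 + 651*C*k)/C)
101600 - c(-9, -388) = 101600 - (651*(-388) + (28/3)/(-9)) = 101600 - (-252588 + (28/3)*(-1/9)) = 101600 - (-252588 - 28/27) = 101600 - 1*(-6819904/27) = 101600 + 6819904/27 = 9563104/27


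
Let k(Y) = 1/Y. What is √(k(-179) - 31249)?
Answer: 6*I*√27812483/179 ≈ 176.77*I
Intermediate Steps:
√(k(-179) - 31249) = √(1/(-179) - 31249) = √(-1/179 - 31249) = √(-5593572/179) = 6*I*√27812483/179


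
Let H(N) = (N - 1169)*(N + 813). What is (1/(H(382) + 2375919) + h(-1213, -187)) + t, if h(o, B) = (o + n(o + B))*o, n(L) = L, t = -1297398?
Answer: 2687415350635/1435454 ≈ 1.8722e+6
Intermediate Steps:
H(N) = (-1169 + N)*(813 + N)
h(o, B) = o*(B + 2*o) (h(o, B) = (o + (o + B))*o = (o + (B + o))*o = (B + 2*o)*o = o*(B + 2*o))
(1/(H(382) + 2375919) + h(-1213, -187)) + t = (1/((-950397 + 382² - 356*382) + 2375919) - 1213*(-187 + 2*(-1213))) - 1297398 = (1/((-950397 + 145924 - 135992) + 2375919) - 1213*(-187 - 2426)) - 1297398 = (1/(-940465 + 2375919) - 1213*(-2613)) - 1297398 = (1/1435454 + 3169569) - 1297398 = 4549770499327/1435454 - 1297398 = 2687415350635/1435454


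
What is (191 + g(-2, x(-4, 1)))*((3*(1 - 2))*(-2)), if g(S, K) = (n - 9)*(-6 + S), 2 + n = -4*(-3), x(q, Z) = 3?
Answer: 1098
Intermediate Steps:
n = 10 (n = -2 - 4*(-3) = -2 + 12 = 10)
g(S, K) = -6 + S (g(S, K) = (10 - 9)*(-6 + S) = 1*(-6 + S) = -6 + S)
(191 + g(-2, x(-4, 1)))*((3*(1 - 2))*(-2)) = (191 + (-6 - 2))*((3*(1 - 2))*(-2)) = (191 - 8)*((3*(-1))*(-2)) = 183*(-3*(-2)) = 183*6 = 1098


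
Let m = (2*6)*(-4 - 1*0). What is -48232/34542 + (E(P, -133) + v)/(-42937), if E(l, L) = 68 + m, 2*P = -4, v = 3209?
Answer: -1091236751/741564927 ≈ -1.4715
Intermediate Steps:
P = -2 (P = (1/2)*(-4) = -2)
m = -48 (m = 12*(-4 + 0) = 12*(-4) = -48)
E(l, L) = 20 (E(l, L) = 68 - 48 = 20)
-48232/34542 + (E(P, -133) + v)/(-42937) = -48232/34542 + (20 + 3209)/(-42937) = -48232*1/34542 + 3229*(-1/42937) = -24116/17271 - 3229/42937 = -1091236751/741564927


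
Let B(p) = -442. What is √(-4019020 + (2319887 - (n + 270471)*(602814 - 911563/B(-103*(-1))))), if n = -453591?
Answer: √5409788374845907/221 ≈ 3.3281e+5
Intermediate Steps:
√(-4019020 + (2319887 - (n + 270471)*(602814 - 911563/B(-103*(-1))))) = √(-4019020 + (2319887 - (-453591 + 270471)*(602814 - 911563/(-442)))) = √(-4019020 + (2319887 - (-183120)*(602814 - 911563*(-1/442)))) = √(-4019020 + (2319887 - (-183120)*(602814 + 911563/442))) = √(-4019020 + (2319887 - (-183120)*267355351/442)) = √(-4019020 + (2319887 - 1*(-24479055937560/221))) = √(-4019020 + (2319887 + 24479055937560/221)) = √(-4019020 + 24479568632587/221) = √(24478680429167/221) = √5409788374845907/221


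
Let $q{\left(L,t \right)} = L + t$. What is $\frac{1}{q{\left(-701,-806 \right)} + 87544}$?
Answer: $\frac{1}{86037} \approx 1.1623 \cdot 10^{-5}$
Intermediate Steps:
$\frac{1}{q{\left(-701,-806 \right)} + 87544} = \frac{1}{\left(-701 - 806\right) + 87544} = \frac{1}{-1507 + 87544} = \frac{1}{86037}$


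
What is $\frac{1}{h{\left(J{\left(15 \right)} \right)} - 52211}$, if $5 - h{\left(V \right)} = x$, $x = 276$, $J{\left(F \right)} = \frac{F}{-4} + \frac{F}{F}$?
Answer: $- \frac{1}{52482} \approx -1.9054 \cdot 10^{-5}$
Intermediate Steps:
$J{\left(F \right)} = 1 - \frac{F}{4}$ ($J{\left(F \right)} = F \left(- \frac{1}{4}\right) + 1 = - \frac{F}{4} + 1 = 1 - \frac{F}{4}$)
$h{\left(V \right)} = -271$ ($h{\left(V \right)} = 5 - 276 = -271$)
$\frac{1}{h{\left(J{\left(15 \right)} \right)} - 52211} = \frac{1}{-271 - 52211} = \frac{1}{-52482} = - \frac{1}{52482}$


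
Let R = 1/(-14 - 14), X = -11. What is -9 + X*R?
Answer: -241/28 ≈ -8.6071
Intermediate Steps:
R = -1/28 (R = 1/(-28) = -1/28 ≈ -0.035714)
-9 + X*R = -9 - 11*(-1/28) = -9 + 11/28 = -241/28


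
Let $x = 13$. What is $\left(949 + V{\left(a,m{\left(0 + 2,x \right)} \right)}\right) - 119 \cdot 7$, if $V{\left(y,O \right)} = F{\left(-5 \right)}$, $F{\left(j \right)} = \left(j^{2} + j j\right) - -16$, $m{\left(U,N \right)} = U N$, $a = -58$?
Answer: $182$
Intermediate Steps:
$m{\left(U,N \right)} = N U$
$F{\left(j \right)} = 16 + 2 j^{2}$ ($F{\left(j \right)} = \left(j^{2} + j^{2}\right) + 16 = 2 j^{2} + 16 = 16 + 2 j^{2}$)
$V{\left(y,O \right)} = 66$ ($V{\left(y,O \right)} = 16 + 2 \left(-5\right)^{2} = 16 + 2 \cdot 25 = 16 + 50 = 66$)
$\left(949 + V{\left(a,m{\left(0 + 2,x \right)} \right)}\right) - 119 \cdot 7 = \left(949 + 66\right) - 119 \cdot 7 = 1015 - 833 = 182$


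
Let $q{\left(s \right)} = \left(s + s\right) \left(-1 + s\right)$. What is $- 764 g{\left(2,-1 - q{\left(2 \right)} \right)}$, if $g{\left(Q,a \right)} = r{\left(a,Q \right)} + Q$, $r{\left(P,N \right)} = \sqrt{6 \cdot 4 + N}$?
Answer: $-1528 - 764 \sqrt{26} \approx -5423.6$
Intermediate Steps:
$q{\left(s \right)} = 2 s \left(-1 + s\right)$
$r{\left(P,N \right)} = \sqrt{24 + N}$
$g{\left(Q,a \right)} = Q + \sqrt{24 + Q}$ ($g{\left(Q,a \right)} = \sqrt{24 + Q} + Q = Q + \sqrt{24 + Q}$)
$- 764 g{\left(2,-1 - q{\left(2 \right)} \right)} = - 764 \left(2 + \sqrt{24 + 2}\right) = - 764 \left(2 + \sqrt{26}\right) = -1528 - 764 \sqrt{26}$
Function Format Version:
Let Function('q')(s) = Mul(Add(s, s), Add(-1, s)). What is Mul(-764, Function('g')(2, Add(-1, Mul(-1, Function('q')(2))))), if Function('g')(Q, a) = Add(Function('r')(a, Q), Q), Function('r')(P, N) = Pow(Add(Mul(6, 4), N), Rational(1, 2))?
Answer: Add(-1528, Mul(-764, Pow(26, Rational(1, 2)))) ≈ -5423.6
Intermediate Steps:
Function('q')(s) = Mul(2, s, Add(-1, s)) (Function('q')(s) = Mul(Mul(2, s), Add(-1, s)) = Mul(2, s, Add(-1, s)))
Function('r')(P, N) = Pow(Add(24, N), Rational(1, 2))
Function('g')(Q, a) = Add(Q, Pow(Add(24, Q), Rational(1, 2))) (Function('g')(Q, a) = Add(Pow(Add(24, Q), Rational(1, 2)), Q) = Add(Q, Pow(Add(24, Q), Rational(1, 2))))
Mul(-764, Function('g')(2, Add(-1, Mul(-1, Function('q')(2))))) = Mul(-764, Add(2, Pow(Add(24, 2), Rational(1, 2)))) = Mul(-764, Add(2, Pow(26, Rational(1, 2)))) = Add(-1528, Mul(-764, Pow(26, Rational(1, 2))))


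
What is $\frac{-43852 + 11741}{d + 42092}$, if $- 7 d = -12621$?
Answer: $- \frac{32111}{43895} \approx -0.73154$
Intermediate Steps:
$d = 1803$ ($d = \left(- \frac{1}{7}\right) \left(-12621\right) = 1803$)
$\frac{-43852 + 11741}{d + 42092} = \frac{-43852 + 11741}{1803 + 42092} = - \frac{32111}{43895}$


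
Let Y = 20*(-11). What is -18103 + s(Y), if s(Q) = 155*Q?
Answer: -52203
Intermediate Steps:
Y = -220
-18103 + s(Y) = -18103 + 155*(-220) = -18103 - 34100 = -52203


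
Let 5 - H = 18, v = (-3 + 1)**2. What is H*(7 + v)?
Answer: -143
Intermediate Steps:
v = 4 (v = (-2)**2 = 4)
H = -13 (H = 5 - 1*18 = 5 - 18 = -13)
H*(7 + v) = -13*(7 + 4) = -13*11 = -143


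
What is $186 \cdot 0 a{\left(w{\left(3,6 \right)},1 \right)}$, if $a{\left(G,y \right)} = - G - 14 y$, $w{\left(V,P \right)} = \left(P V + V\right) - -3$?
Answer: $0$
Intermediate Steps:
$w{\left(V,P \right)} = 3 + V + P V$ ($w{\left(V,P \right)} = \left(V + P V\right) + 3 = 3 + V + P V$)
$186 \cdot 0 a{\left(w{\left(3,6 \right)},1 \right)} = 186 \cdot 0 \left(- (3 + 3 + 6 \cdot 3) - 14\right) = 0 \left(- (3 + 3 + 18) - 14\right) = 0 \left(\left(-1\right) 24 - 14\right) = 0 \left(-24 - 14\right) = 0 \left(-38\right) = 0$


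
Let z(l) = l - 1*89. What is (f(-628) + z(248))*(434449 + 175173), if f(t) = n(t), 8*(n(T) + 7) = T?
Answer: 44807217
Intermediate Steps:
n(T) = -7 + T/8
z(l) = -89 + l (z(l) = l - 89 = -89 + l)
f(t) = -7 + t/8
(f(-628) + z(248))*(434449 + 175173) = ((-7 + (1/8)*(-628)) + (-89 + 248))*(434449 + 175173) = ((-7 - 157/2) + 159)*609622 = (-171/2 + 159)*609622 = (147/2)*609622 = 44807217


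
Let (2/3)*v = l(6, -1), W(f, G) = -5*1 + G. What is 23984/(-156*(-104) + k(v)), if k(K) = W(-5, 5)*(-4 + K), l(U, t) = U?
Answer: 1499/1014 ≈ 1.4783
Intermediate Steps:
W(f, G) = -5 + G
v = 9 (v = (3/2)*6 = 9)
k(K) = 0 (k(K) = (-5 + 5)*(-4 + K) = 0*(-4 + K) = 0)
23984/(-156*(-104) + k(v)) = 23984/(-156*(-104) + 0) = 23984/(16224 + 0) = 23984/16224 = 23984*(1/16224) = 1499/1014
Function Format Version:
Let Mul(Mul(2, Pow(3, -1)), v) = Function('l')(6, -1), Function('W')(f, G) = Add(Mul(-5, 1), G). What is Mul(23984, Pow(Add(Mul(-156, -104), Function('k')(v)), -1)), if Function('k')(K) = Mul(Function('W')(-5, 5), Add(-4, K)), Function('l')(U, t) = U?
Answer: Rational(1499, 1014) ≈ 1.4783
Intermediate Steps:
Function('W')(f, G) = Add(-5, G)
v = 9 (v = Mul(Rational(3, 2), 6) = 9)
Function('k')(K) = 0 (Function('k')(K) = Mul(Add(-5, 5), Add(-4, K)) = Mul(0, Add(-4, K)) = 0)
Mul(23984, Pow(Add(Mul(-156, -104), Function('k')(v)), -1)) = Mul(23984, Pow(Add(Mul(-156, -104), 0), -1)) = Mul(23984, Pow(Add(16224, 0), -1)) = Mul(23984, Pow(16224, -1)) = Mul(23984, Rational(1, 16224)) = Rational(1499, 1014)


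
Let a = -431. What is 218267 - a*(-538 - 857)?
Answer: -382978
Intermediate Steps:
218267 - a*(-538 - 857) = 218267 - (-431)*(-538 - 857) = 218267 - (-431)*(-1395) = 218267 - 1*601245 = 218267 - 601245 = -382978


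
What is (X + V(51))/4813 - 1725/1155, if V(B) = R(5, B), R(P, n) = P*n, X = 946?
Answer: -461018/370601 ≈ -1.2440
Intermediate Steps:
V(B) = 5*B
(X + V(51))/4813 - 1725/1155 = (946 + 5*51)/4813 - 1725/1155 = (946 + 255)*(1/4813) - 1725*1/1155 = 1201*(1/4813) - 115/77 = 1201/4813 - 115/77 = -461018/370601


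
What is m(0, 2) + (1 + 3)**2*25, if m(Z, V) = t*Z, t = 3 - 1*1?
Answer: 400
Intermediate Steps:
t = 2 (t = 3 - 1 = 2)
m(Z, V) = 2*Z
m(0, 2) + (1 + 3)**2*25 = 2*0 + (1 + 3)**2*25 = 0 + 4**2*25 = 0 + 16*25 = 0 + 400 = 400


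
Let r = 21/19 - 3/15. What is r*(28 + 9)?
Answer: 3182/95 ≈ 33.495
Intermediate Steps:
r = 86/95 (r = 21*(1/19) - 3*1/15 = 21/19 - ⅕ = 86/95 ≈ 0.90526)
r*(28 + 9) = 86*(28 + 9)/95 = (86/95)*37 = 3182/95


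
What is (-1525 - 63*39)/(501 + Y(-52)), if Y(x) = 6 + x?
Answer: -3982/455 ≈ -8.7516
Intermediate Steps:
(-1525 - 63*39)/(501 + Y(-52)) = (-1525 - 63*39)/(501 + (6 - 52)) = (-1525 - 2457)/(501 - 46) = -3982/455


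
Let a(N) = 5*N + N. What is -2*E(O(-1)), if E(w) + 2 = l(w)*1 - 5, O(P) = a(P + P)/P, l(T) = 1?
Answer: 12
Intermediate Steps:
a(N) = 6*N
O(P) = 12 (O(P) = (6*(P + P))/P = (6*(2*P))/P = (12*P)/P = 12)
E(w) = -6 (E(w) = -2 + (1*1 - 5) = -2 + (1 - 5) = -2 - 4 = -6)
-2*E(O(-1)) = -2*(-6) = 12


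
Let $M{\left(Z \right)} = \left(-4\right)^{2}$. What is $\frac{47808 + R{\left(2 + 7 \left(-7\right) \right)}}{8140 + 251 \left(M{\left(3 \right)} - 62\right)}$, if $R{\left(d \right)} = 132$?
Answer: $- \frac{23970}{1703} \approx -14.075$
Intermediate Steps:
$M{\left(Z \right)} = 16$
$\frac{47808 + R{\left(2 + 7 \left(-7\right) \right)}}{8140 + 251 \left(M{\left(3 \right)} - 62\right)} = \frac{47808 + 132}{8140 + 251 \left(16 - 62\right)} = \frac{47940}{8140 + 251 \left(16 - 62\right)} = \frac{47940}{8140 + 251 \left(-46\right)} = \frac{47940}{8140 - 11546} = \frac{47940}{-3406} = 47940 \left(- \frac{1}{3406}\right) = - \frac{23970}{1703}$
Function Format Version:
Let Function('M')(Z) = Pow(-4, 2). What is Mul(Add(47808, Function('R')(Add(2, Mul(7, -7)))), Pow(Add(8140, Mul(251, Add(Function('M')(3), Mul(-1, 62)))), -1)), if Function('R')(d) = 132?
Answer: Rational(-23970, 1703) ≈ -14.075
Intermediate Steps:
Function('M')(Z) = 16
Mul(Add(47808, Function('R')(Add(2, Mul(7, -7)))), Pow(Add(8140, Mul(251, Add(Function('M')(3), Mul(-1, 62)))), -1)) = Mul(Add(47808, 132), Pow(Add(8140, Mul(251, Add(16, Mul(-1, 62)))), -1)) = Mul(47940, Pow(Add(8140, Mul(251, Add(16, -62))), -1)) = Mul(47940, Pow(Add(8140, Mul(251, -46)), -1)) = Mul(47940, Pow(Add(8140, -11546), -1)) = Mul(47940, Pow(-3406, -1)) = Mul(47940, Rational(-1, 3406)) = Rational(-23970, 1703)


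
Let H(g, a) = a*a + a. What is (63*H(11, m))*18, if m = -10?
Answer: 102060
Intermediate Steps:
H(g, a) = a + a**2 (H(g, a) = a**2 + a = a + a**2)
(63*H(11, m))*18 = (63*(-10*(1 - 10)))*18 = (63*(-10*(-9)))*18 = (63*90)*18 = 5670*18 = 102060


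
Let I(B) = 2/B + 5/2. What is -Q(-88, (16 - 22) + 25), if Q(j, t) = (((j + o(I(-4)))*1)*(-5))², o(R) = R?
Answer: -184900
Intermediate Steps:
I(B) = 5/2 + 2/B (I(B) = 2/B + 5*(½) = 2/B + 5/2 = 5/2 + 2/B)
Q(j, t) = (-10 - 5*j)² (Q(j, t) = (((j + (5/2 + 2/(-4)))*1)*(-5))² = (((j + (5/2 + 2*(-¼)))*1)*(-5))² = (((j + (5/2 - ½))*1)*(-5))² = (((j + 2)*1)*(-5))² = (((2 + j)*1)*(-5))² = ((2 + j)*(-5))² = (-10 - 5*j)²)
-Q(-88, (16 - 22) + 25) = -25*(2 - 88)² = -25*(-86)² = -25*7396 = -1*184900 = -184900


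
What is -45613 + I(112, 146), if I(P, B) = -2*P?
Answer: -45837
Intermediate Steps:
-45613 + I(112, 146) = -45613 - 2*112 = -45613 - 224 = -45837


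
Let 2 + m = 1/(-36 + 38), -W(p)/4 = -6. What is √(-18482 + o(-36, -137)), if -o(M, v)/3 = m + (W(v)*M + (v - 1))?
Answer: I*√61886/2 ≈ 124.38*I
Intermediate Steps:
W(p) = 24 (W(p) = -4*(-6) = 24)
m = -3/2 (m = -2 + 1/(-36 + 38) = -2 + 1/2 = -2 + ½ = -3/2 ≈ -1.5000)
o(M, v) = 15/2 - 72*M - 3*v (o(M, v) = -3*(-3/2 + (24*M + (v - 1))) = -3*(-3/2 + (24*M + (-1 + v))) = -3*(-3/2 + (-1 + v + 24*M)) = -3*(-5/2 + v + 24*M) = 15/2 - 72*M - 3*v)
√(-18482 + o(-36, -137)) = √(-18482 + (15/2 - 72*(-36) - 3*(-137))) = √(-18482 + (15/2 + 2592 + 411)) = √(-18482 + 6021/2) = √(-30943/2) = I*√61886/2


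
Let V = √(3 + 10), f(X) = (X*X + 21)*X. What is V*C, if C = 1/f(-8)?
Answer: -√13/680 ≈ -0.0053023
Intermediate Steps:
f(X) = X*(21 + X²) (f(X) = (X² + 21)*X = (21 + X²)*X = X*(21 + X²))
V = √13 ≈ 3.6056
C = -1/680 (C = 1/(-8*(21 + (-8)²)) = 1/(-8*(21 + 64)) = 1/(-8*85) = 1/(-680) = -1/680 ≈ -0.0014706)
V*C = √13*(-1/680) = -√13/680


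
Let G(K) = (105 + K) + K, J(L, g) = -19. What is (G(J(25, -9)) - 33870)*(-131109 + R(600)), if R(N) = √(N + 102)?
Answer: 4431877527 - 101409*√78 ≈ 4.4310e+9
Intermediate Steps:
R(N) = √(102 + N)
G(K) = 105 + 2*K
(G(J(25, -9)) - 33870)*(-131109 + R(600)) = ((105 + 2*(-19)) - 33870)*(-131109 + √(102 + 600)) = ((105 - 38) - 33870)*(-131109 + √702) = (67 - 33870)*(-131109 + 3*√78) = -33803*(-131109 + 3*√78) = 4431877527 - 101409*√78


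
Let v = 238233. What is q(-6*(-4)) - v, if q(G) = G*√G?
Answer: -238233 + 48*√6 ≈ -2.3812e+5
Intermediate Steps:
q(G) = G^(3/2)
q(-6*(-4)) - v = (-6*(-4))^(3/2) - 1*238233 = 24^(3/2) - 238233 = 48*√6 - 238233 = -238233 + 48*√6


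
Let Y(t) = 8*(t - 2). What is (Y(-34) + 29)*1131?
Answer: -292929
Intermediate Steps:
Y(t) = -16 + 8*t (Y(t) = 8*(-2 + t) = -16 + 8*t)
(Y(-34) + 29)*1131 = ((-16 + 8*(-34)) + 29)*1131 = ((-16 - 272) + 29)*1131 = (-288 + 29)*1131 = -259*1131 = -292929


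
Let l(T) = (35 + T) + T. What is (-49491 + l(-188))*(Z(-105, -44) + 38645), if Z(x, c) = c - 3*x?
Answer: -1939262112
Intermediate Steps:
l(T) = 35 + 2*T
(-49491 + l(-188))*(Z(-105, -44) + 38645) = (-49491 + (35 + 2*(-188)))*((-44 - 3*(-105)) + 38645) = (-49491 + (35 - 376))*((-44 + 315) + 38645) = (-49491 - 341)*(271 + 38645) = -49832*38916 = -1939262112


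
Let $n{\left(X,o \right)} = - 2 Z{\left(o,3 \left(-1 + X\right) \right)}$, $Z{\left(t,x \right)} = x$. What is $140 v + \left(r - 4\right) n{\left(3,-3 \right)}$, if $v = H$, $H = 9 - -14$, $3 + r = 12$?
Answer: $3160$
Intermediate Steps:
$r = 9$ ($r = -3 + 12 = 9$)
$n{\left(X,o \right)} = 6 - 6 X$ ($n{\left(X,o \right)} = - 2 \cdot 3 \left(-1 + X\right) = - 2 \left(-3 + 3 X\right) = 6 - 6 X$)
$H = 23$ ($H = 9 + 14 = 23$)
$v = 23$
$140 v + \left(r - 4\right) n{\left(3,-3 \right)} = 140 \cdot 23 + \left(9 - 4\right) \left(6 - 18\right) = 3220 + 5 \left(6 - 18\right) = 3220 + 5 \left(-12\right) = 3220 - 60 = 3160$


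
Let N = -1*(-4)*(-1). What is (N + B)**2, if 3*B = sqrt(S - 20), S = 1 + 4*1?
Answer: (12 - I*sqrt(15))**2/9 ≈ 14.333 - 10.328*I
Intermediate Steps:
S = 5 (S = 1 + 4 = 5)
N = -4 (N = 4*(-1) = -4)
B = I*sqrt(15)/3 (B = sqrt(5 - 20)/3 = sqrt(-15)/3 = (I*sqrt(15))/3 = I*sqrt(15)/3 ≈ 1.291*I)
(N + B)**2 = (-4 + I*sqrt(15)/3)**2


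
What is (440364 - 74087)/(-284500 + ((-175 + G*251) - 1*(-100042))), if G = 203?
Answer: -366277/133680 ≈ -2.7400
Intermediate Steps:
(440364 - 74087)/(-284500 + ((-175 + G*251) - 1*(-100042))) = (440364 - 74087)/(-284500 + ((-175 + 203*251) - 1*(-100042))) = 366277/(-284500 + ((-175 + 50953) + 100042)) = 366277/(-284500 + (50778 + 100042)) = 366277/(-284500 + 150820) = 366277/(-133680) = 366277*(-1/133680) = -366277/133680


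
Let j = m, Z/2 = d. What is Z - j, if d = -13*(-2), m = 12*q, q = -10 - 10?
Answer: 292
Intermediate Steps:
q = -20
m = -240 (m = 12*(-20) = -240)
d = 26
Z = 52 (Z = 2*26 = 52)
j = -240
Z - j = 52 - 1*(-240) = 52 + 240 = 292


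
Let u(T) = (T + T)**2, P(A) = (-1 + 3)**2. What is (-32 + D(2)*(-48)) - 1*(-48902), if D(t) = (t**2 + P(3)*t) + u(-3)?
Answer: 46566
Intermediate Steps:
P(A) = 4 (P(A) = 2**2 = 4)
u(T) = 4*T**2 (u(T) = (2*T)**2 = 4*T**2)
D(t) = 36 + t**2 + 4*t (D(t) = (t**2 + 4*t) + 4*(-3)**2 = (t**2 + 4*t) + 4*9 = (t**2 + 4*t) + 36 = 36 + t**2 + 4*t)
(-32 + D(2)*(-48)) - 1*(-48902) = (-32 + (36 + 2**2 + 4*2)*(-48)) - 1*(-48902) = (-32 + (36 + 4 + 8)*(-48)) + 48902 = (-32 + 48*(-48)) + 48902 = (-32 - 2304) + 48902 = -2336 + 48902 = 46566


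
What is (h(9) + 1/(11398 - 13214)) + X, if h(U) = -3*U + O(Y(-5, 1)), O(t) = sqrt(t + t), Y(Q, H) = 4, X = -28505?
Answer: -51814113/1816 + 2*sqrt(2) ≈ -28529.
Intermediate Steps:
O(t) = sqrt(2)*sqrt(t) (O(t) = sqrt(2*t) = sqrt(2)*sqrt(t))
h(U) = -3*U + 2*sqrt(2) (h(U) = -3*U + sqrt(2)*sqrt(4) = -3*U + sqrt(2)*2 = -3*U + 2*sqrt(2))
(h(9) + 1/(11398 - 13214)) + X = ((-3*9 + 2*sqrt(2)) + 1/(11398 - 13214)) - 28505 = ((-27 + 2*sqrt(2)) + 1/(-1816)) - 28505 = ((-27 + 2*sqrt(2)) - 1/1816) - 28505 = (-49033/1816 + 2*sqrt(2)) - 28505 = -51814113/1816 + 2*sqrt(2)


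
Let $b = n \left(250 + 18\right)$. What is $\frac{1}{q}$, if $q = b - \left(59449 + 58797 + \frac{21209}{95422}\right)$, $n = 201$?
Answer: $- \frac{95422}{6143098725} \approx -1.5533 \cdot 10^{-5}$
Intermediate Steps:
$b = 53868$ ($b = 201 \left(250 + 18\right) = 201 \cdot 268 = 53868$)
$q = - \frac{6143098725}{95422}$ ($q = 53868 - \left(59449 + 58797 + \frac{21209}{95422}\right) = 53868 - \left(118246 + \frac{21209}{95422}\right) = 53868 - \frac{11283291021}{95422} = - \frac{6143098725}{95422} \approx -64378.0$)
$\frac{1}{q} = \frac{1}{- \frac{6143098725}{95422}} = - \frac{95422}{6143098725}$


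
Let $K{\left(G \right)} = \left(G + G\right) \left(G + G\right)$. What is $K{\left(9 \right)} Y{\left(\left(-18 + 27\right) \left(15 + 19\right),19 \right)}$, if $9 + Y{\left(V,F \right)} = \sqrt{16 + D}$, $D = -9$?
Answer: $-2916 + 324 \sqrt{7} \approx -2058.8$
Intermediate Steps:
$K{\left(G \right)} = 4 G^{2}$ ($K{\left(G \right)} = 2 G 2 G = 4 G^{2}$)
$Y{\left(V,F \right)} = -9 + \sqrt{7}$ ($Y{\left(V,F \right)} = -9 + \sqrt{16 - 9} = -9 + \sqrt{7}$)
$K{\left(9 \right)} Y{\left(\left(-18 + 27\right) \left(15 + 19\right),19 \right)} = 4 \cdot 9^{2} \left(-9 + \sqrt{7}\right) = 4 \cdot 81 \left(-9 + \sqrt{7}\right) = 324 \left(-9 + \sqrt{7}\right) = -2916 + 324 \sqrt{7}$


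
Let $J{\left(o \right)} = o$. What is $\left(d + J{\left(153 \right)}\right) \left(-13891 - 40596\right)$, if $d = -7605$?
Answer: $406037124$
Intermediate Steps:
$\left(d + J{\left(153 \right)}\right) \left(-13891 - 40596\right) = \left(-7605 + 153\right) \left(-13891 - 40596\right) = \left(-7452\right) \left(-54487\right) = 406037124$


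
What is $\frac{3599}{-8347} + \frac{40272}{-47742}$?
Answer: $- \frac{84662307}{66417079} \approx -1.2747$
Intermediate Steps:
$\frac{3599}{-8347} + \frac{40272}{-47742} = 3599 \left(- \frac{1}{8347}\right) + 40272 \left(- \frac{1}{47742}\right) = - \frac{3599}{8347} - \frac{6712}{7957} = - \frac{84662307}{66417079}$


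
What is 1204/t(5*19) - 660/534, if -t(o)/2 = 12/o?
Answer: -2545615/534 ≈ -4767.1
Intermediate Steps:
t(o) = -24/o
1204/t(5*19) - 660/534 = 1204/((-24/(5*19))) - 660/534 = 1204/((-24/95)) - 660*1/534 = 1204/((-24*1/95)) - 110/89 = 1204/(-24/95) - 110/89 = 1204*(-95/24) - 110/89 = -28595/6 - 110/89 = -2545615/534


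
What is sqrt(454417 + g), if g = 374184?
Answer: sqrt(828601) ≈ 910.28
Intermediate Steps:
sqrt(454417 + g) = sqrt(454417 + 374184) = sqrt(828601)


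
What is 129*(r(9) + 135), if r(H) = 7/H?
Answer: 52546/3 ≈ 17515.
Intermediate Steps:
129*(r(9) + 135) = 129*(7/9 + 135) = 129*(1222/9) = 52546/3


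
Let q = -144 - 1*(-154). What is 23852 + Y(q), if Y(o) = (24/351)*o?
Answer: 2790764/117 ≈ 23853.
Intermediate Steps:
q = 10 (q = -144 + 154 = 10)
Y(o) = 8*o/117 (Y(o) = (24*(1/351))*o = 8*o/117)
23852 + Y(q) = 23852 + (8/117)*10 = 23852 + 80/117 = 2790764/117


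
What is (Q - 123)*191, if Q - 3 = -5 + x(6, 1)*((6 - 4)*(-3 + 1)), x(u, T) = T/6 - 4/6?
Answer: -23493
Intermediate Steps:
x(u, T) = -⅔ + T/6 (x(u, T) = T*(⅙) - 4*⅙ = T/6 - ⅔ = -⅔ + T/6)
Q = 0 (Q = 3 + (-5 + (-⅔ + (⅙)*1)*((6 - 4)*(-3 + 1))) = 3 + (-5 + (-⅔ + ⅙)*(2*(-2))) = 3 + (-5 - ½*(-4)) = 3 + (-5 + 2) = 3 - 3 = 0)
(Q - 123)*191 = (0 - 123)*191 = -123*191 = -23493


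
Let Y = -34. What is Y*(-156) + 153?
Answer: 5457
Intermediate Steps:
Y*(-156) + 153 = -34*(-156) + 153 = 5304 + 153 = 5457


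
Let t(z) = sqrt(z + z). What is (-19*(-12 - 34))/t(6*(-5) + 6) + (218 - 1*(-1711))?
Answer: 1929 - 437*I*sqrt(3)/6 ≈ 1929.0 - 126.15*I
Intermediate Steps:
t(z) = sqrt(2)*sqrt(z) (t(z) = sqrt(2*z) = sqrt(2)*sqrt(z))
(-19*(-12 - 34))/t(6*(-5) + 6) + (218 - 1*(-1711)) = (-19*(-12 - 34))/((sqrt(2)*sqrt(6*(-5) + 6))) + (218 - 1*(-1711)) = (-19*(-46))/((sqrt(2)*sqrt(-30 + 6))) + (218 + 1711) = 874/((sqrt(2)*sqrt(-24))) + 1929 = 874/((sqrt(2)*(2*I*sqrt(6)))) + 1929 = 874/((4*I*sqrt(3))) + 1929 = 874*(-I*sqrt(3)/12) + 1929 = -437*I*sqrt(3)/6 + 1929 = 1929 - 437*I*sqrt(3)/6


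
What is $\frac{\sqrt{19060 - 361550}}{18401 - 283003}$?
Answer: $- \frac{i \sqrt{342490}}{264602} \approx - 0.0022117 i$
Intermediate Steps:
$\frac{\sqrt{19060 - 361550}}{18401 - 283003} = \frac{\sqrt{-342490}}{-264602} = i \sqrt{342490} \left(- \frac{1}{264602}\right) = - \frac{i \sqrt{342490}}{264602}$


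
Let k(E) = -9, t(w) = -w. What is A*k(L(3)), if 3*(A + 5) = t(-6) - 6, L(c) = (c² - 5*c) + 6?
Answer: 45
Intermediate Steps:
L(c) = 6 + c² - 5*c
A = -5 (A = -5 + (-1*(-6) - 6)/3 = -5 + (6 - 6)/3 = -5 + (⅓)*0 = -5 + 0 = -5)
A*k(L(3)) = -5*(-9) = 45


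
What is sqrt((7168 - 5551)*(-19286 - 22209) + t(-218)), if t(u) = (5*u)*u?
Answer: I*sqrt(66859795) ≈ 8176.8*I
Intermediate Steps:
t(u) = 5*u**2
sqrt((7168 - 5551)*(-19286 - 22209) + t(-218)) = sqrt((7168 - 5551)*(-19286 - 22209) + 5*(-218)**2) = sqrt(1617*(-41495) + 5*47524) = sqrt(-67097415 + 237620) = sqrt(-66859795) = I*sqrt(66859795)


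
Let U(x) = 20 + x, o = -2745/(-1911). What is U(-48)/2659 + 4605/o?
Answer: 519989673/162199 ≈ 3205.9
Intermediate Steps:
o = 915/637 (o = -2745*(-1/1911) = 915/637 ≈ 1.4364)
U(-48)/2659 + 4605/o = (20 - 48)/2659 + 4605/(915/637) = -28*1/2659 + 4605*(637/915) = -28/2659 + 195559/61 = 519989673/162199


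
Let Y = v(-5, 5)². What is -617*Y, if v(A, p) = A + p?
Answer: 0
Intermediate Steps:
Y = 0 (Y = (-5 + 5)² = 0² = 0)
-617*Y = -617*0 = 0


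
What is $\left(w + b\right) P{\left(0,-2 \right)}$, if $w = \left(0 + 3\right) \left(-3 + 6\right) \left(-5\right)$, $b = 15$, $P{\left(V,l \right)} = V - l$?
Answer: $-60$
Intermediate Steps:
$w = -45$ ($w = 3 \cdot 3 \left(-5\right) = 9 \left(-5\right) = -45$)
$\left(w + b\right) P{\left(0,-2 \right)} = \left(-45 + 15\right) \left(0 - -2\right) = - 30 \left(0 + 2\right) = \left(-30\right) 2 = -60$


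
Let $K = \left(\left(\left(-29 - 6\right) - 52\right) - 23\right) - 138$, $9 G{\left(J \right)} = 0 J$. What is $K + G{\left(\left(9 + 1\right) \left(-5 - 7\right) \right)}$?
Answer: $-248$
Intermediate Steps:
$G{\left(J \right)} = 0$ ($G{\left(J \right)} = \frac{0 J}{9} = \frac{1}{9} \cdot 0 = 0$)
$K = -248$ ($K = \left(\left(-35 - 52\right) - 23\right) - 138 = \left(-87 - 23\right) - 138 = -110 - 138 = -248$)
$K + G{\left(\left(9 + 1\right) \left(-5 - 7\right) \right)} = -248 + 0 = -248$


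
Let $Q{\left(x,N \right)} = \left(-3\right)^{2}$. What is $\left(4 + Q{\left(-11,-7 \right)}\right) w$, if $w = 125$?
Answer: $1625$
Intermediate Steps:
$Q{\left(x,N \right)} = 9$
$\left(4 + Q{\left(-11,-7 \right)}\right) w = \left(4 + 9\right) 125 = 13 \cdot 125 = 1625$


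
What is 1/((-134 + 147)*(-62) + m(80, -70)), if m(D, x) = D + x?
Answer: -1/796 ≈ -0.0012563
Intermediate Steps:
1/((-134 + 147)*(-62) + m(80, -70)) = 1/((-134 + 147)*(-62) + (80 - 70)) = 1/(13*(-62) + 10) = 1/(-806 + 10) = 1/(-796) = -1/796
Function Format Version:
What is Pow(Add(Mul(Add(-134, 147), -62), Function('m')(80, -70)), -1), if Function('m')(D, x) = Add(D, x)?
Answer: Rational(-1, 796) ≈ -0.0012563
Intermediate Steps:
Pow(Add(Mul(Add(-134, 147), -62), Function('m')(80, -70)), -1) = Pow(Add(Mul(Add(-134, 147), -62), Add(80, -70)), -1) = Pow(Add(Mul(13, -62), 10), -1) = Pow(Add(-806, 10), -1) = Pow(-796, -1) = Rational(-1, 796)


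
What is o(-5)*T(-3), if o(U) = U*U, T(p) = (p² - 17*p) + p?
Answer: 1425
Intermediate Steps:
T(p) = p² - 16*p
o(U) = U²
o(-5)*T(-3) = (-5)²*(-3*(-16 - 3)) = 25*(-3*(-19)) = 25*57 = 1425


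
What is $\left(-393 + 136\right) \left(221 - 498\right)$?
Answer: $71189$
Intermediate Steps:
$\left(-393 + 136\right) \left(221 - 498\right) = \left(-257\right) \left(-277\right) = 71189$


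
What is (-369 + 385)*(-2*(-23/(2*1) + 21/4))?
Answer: 200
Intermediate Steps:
(-369 + 385)*(-2*(-23/(2*1) + 21/4)) = 16*(-2*(-23/2 + 21*(¼))) = 16*(-2*(-23*½ + 21/4)) = 16*(-2*(-23/2 + 21/4)) = 16*(-2*(-25/4)) = 16*(25/2) = 200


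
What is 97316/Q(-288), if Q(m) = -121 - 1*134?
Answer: -97316/255 ≈ -381.63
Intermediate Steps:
Q(m) = -255 (Q(m) = -121 - 134 = -255)
97316/Q(-288) = 97316/(-255) = 97316*(-1/255) = -97316/255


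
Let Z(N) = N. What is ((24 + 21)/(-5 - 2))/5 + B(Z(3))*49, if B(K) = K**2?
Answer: 3078/7 ≈ 439.71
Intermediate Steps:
((24 + 21)/(-5 - 2))/5 + B(Z(3))*49 = ((24 + 21)/(-5 - 2))/5 + 3**2*49 = (45/(-7))*(1/5) + 9*49 = (45*(-1/7))*(1/5) + 441 = -45/7*1/5 + 441 = -9/7 + 441 = 3078/7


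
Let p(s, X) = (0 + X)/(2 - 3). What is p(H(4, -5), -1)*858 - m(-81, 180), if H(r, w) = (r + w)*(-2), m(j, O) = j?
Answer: 939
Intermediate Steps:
H(r, w) = -2*r - 2*w
p(s, X) = -X (p(s, X) = X/(-1) = X*(-1) = -X)
p(H(4, -5), -1)*858 - m(-81, 180) = -1*(-1)*858 - 1*(-81) = 1*858 + 81 = 858 + 81 = 939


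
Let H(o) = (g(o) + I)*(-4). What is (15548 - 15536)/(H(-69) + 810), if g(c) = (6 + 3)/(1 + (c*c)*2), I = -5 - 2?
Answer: 57138/3990119 ≈ 0.014320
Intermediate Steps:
I = -7
g(c) = 9/(1 + 2*c²) (g(c) = 9/(1 + c²*2) = 9/(1 + 2*c²))
H(o) = 28 - 36/(1 + 2*o²) (H(o) = (9/(1 + 2*o²) - 7)*(-4) = (-7 + 9/(1 + 2*o²))*(-4) = 28 - 36/(1 + 2*o²))
(15548 - 15536)/(H(-69) + 810) = (15548 - 15536)/(8*(-1 + 7*(-69)²)/(1 + 2*(-69)²) + 810) = 12/(8*(-1 + 7*4761)/(1 + 2*4761) + 810) = 12/(8*(-1 + 33327)/(1 + 9522) + 810) = 12/(8*33326/9523 + 810) = 12/(8*(1/9523)*33326 + 810) = 12/(266608/9523 + 810) = 12/(7980238/9523) = 12*(9523/7980238) = 57138/3990119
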